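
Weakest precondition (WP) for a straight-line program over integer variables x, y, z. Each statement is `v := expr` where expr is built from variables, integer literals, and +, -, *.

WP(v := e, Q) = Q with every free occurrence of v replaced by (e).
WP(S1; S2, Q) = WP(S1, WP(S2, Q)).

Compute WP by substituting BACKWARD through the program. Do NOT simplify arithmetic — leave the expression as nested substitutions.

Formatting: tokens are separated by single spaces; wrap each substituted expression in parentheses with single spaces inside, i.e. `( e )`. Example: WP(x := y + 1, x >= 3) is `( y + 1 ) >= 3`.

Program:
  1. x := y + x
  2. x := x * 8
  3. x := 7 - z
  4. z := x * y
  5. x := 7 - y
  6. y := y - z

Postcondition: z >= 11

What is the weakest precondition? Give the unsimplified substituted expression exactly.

post: z >= 11
stmt 6: y := y - z  -- replace 0 occurrence(s) of y with (y - z)
  => z >= 11
stmt 5: x := 7 - y  -- replace 0 occurrence(s) of x with (7 - y)
  => z >= 11
stmt 4: z := x * y  -- replace 1 occurrence(s) of z with (x * y)
  => ( x * y ) >= 11
stmt 3: x := 7 - z  -- replace 1 occurrence(s) of x with (7 - z)
  => ( ( 7 - z ) * y ) >= 11
stmt 2: x := x * 8  -- replace 0 occurrence(s) of x with (x * 8)
  => ( ( 7 - z ) * y ) >= 11
stmt 1: x := y + x  -- replace 0 occurrence(s) of x with (y + x)
  => ( ( 7 - z ) * y ) >= 11

Answer: ( ( 7 - z ) * y ) >= 11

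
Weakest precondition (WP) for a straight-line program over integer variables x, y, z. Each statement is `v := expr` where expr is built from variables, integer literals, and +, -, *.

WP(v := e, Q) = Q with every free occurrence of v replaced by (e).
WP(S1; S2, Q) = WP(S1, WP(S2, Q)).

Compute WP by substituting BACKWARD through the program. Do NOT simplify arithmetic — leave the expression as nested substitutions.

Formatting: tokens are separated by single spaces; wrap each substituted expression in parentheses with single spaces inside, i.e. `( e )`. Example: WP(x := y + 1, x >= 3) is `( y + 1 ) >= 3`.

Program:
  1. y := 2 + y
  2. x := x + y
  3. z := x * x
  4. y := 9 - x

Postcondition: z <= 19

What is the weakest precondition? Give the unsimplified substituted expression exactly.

Answer: ( ( x + ( 2 + y ) ) * ( x + ( 2 + y ) ) ) <= 19

Derivation:
post: z <= 19
stmt 4: y := 9 - x  -- replace 0 occurrence(s) of y with (9 - x)
  => z <= 19
stmt 3: z := x * x  -- replace 1 occurrence(s) of z with (x * x)
  => ( x * x ) <= 19
stmt 2: x := x + y  -- replace 2 occurrence(s) of x with (x + y)
  => ( ( x + y ) * ( x + y ) ) <= 19
stmt 1: y := 2 + y  -- replace 2 occurrence(s) of y with (2 + y)
  => ( ( x + ( 2 + y ) ) * ( x + ( 2 + y ) ) ) <= 19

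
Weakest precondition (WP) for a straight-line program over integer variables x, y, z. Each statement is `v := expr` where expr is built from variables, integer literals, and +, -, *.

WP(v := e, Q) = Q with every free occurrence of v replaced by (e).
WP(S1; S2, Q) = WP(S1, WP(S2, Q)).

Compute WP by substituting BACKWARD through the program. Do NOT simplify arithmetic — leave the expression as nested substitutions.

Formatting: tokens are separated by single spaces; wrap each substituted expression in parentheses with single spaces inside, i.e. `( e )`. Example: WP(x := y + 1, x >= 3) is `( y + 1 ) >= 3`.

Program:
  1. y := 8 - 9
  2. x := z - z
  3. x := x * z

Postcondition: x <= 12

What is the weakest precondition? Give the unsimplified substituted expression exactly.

Answer: ( ( z - z ) * z ) <= 12

Derivation:
post: x <= 12
stmt 3: x := x * z  -- replace 1 occurrence(s) of x with (x * z)
  => ( x * z ) <= 12
stmt 2: x := z - z  -- replace 1 occurrence(s) of x with (z - z)
  => ( ( z - z ) * z ) <= 12
stmt 1: y := 8 - 9  -- replace 0 occurrence(s) of y with (8 - 9)
  => ( ( z - z ) * z ) <= 12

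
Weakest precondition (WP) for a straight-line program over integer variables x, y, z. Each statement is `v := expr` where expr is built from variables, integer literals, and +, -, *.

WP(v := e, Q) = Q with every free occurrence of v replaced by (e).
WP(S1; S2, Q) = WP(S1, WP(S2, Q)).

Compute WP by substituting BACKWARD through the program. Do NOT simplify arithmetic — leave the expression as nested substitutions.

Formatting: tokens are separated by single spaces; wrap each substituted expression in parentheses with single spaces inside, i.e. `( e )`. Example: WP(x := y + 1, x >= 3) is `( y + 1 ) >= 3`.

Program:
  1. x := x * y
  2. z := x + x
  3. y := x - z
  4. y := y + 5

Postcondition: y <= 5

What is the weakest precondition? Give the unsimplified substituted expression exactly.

Answer: ( ( ( x * y ) - ( ( x * y ) + ( x * y ) ) ) + 5 ) <= 5

Derivation:
post: y <= 5
stmt 4: y := y + 5  -- replace 1 occurrence(s) of y with (y + 5)
  => ( y + 5 ) <= 5
stmt 3: y := x - z  -- replace 1 occurrence(s) of y with (x - z)
  => ( ( x - z ) + 5 ) <= 5
stmt 2: z := x + x  -- replace 1 occurrence(s) of z with (x + x)
  => ( ( x - ( x + x ) ) + 5 ) <= 5
stmt 1: x := x * y  -- replace 3 occurrence(s) of x with (x * y)
  => ( ( ( x * y ) - ( ( x * y ) + ( x * y ) ) ) + 5 ) <= 5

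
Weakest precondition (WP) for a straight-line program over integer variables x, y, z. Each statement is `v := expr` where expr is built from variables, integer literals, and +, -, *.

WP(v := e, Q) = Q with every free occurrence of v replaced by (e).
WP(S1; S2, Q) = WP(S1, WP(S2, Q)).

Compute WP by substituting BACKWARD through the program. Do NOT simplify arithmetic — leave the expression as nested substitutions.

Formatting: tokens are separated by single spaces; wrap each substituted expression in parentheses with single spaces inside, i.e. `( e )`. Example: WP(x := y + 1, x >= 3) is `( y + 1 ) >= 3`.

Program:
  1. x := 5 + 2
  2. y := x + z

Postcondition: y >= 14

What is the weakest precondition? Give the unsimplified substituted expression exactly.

Answer: ( ( 5 + 2 ) + z ) >= 14

Derivation:
post: y >= 14
stmt 2: y := x + z  -- replace 1 occurrence(s) of y with (x + z)
  => ( x + z ) >= 14
stmt 1: x := 5 + 2  -- replace 1 occurrence(s) of x with (5 + 2)
  => ( ( 5 + 2 ) + z ) >= 14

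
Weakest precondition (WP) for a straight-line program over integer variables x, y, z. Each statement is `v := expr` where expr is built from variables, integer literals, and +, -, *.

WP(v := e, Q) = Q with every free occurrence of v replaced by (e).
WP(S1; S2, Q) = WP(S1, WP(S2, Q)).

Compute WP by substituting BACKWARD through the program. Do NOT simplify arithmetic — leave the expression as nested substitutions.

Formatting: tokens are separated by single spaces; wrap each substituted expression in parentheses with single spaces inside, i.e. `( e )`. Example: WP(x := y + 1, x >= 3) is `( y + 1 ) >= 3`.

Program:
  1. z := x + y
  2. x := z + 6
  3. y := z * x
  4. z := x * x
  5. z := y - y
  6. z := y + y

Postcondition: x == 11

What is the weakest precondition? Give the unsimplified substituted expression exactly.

Answer: ( ( x + y ) + 6 ) == 11

Derivation:
post: x == 11
stmt 6: z := y + y  -- replace 0 occurrence(s) of z with (y + y)
  => x == 11
stmt 5: z := y - y  -- replace 0 occurrence(s) of z with (y - y)
  => x == 11
stmt 4: z := x * x  -- replace 0 occurrence(s) of z with (x * x)
  => x == 11
stmt 3: y := z * x  -- replace 0 occurrence(s) of y with (z * x)
  => x == 11
stmt 2: x := z + 6  -- replace 1 occurrence(s) of x with (z + 6)
  => ( z + 6 ) == 11
stmt 1: z := x + y  -- replace 1 occurrence(s) of z with (x + y)
  => ( ( x + y ) + 6 ) == 11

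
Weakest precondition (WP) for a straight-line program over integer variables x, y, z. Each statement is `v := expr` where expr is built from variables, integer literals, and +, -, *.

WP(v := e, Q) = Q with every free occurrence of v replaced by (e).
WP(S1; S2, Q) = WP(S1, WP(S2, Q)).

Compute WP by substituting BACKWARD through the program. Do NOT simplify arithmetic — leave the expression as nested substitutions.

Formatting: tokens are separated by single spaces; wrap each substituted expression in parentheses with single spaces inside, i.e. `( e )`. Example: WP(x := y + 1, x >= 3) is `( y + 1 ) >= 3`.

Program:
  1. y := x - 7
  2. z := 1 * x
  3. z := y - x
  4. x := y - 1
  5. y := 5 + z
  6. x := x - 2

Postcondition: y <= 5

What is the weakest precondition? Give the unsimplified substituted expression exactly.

post: y <= 5
stmt 6: x := x - 2  -- replace 0 occurrence(s) of x with (x - 2)
  => y <= 5
stmt 5: y := 5 + z  -- replace 1 occurrence(s) of y with (5 + z)
  => ( 5 + z ) <= 5
stmt 4: x := y - 1  -- replace 0 occurrence(s) of x with (y - 1)
  => ( 5 + z ) <= 5
stmt 3: z := y - x  -- replace 1 occurrence(s) of z with (y - x)
  => ( 5 + ( y - x ) ) <= 5
stmt 2: z := 1 * x  -- replace 0 occurrence(s) of z with (1 * x)
  => ( 5 + ( y - x ) ) <= 5
stmt 1: y := x - 7  -- replace 1 occurrence(s) of y with (x - 7)
  => ( 5 + ( ( x - 7 ) - x ) ) <= 5

Answer: ( 5 + ( ( x - 7 ) - x ) ) <= 5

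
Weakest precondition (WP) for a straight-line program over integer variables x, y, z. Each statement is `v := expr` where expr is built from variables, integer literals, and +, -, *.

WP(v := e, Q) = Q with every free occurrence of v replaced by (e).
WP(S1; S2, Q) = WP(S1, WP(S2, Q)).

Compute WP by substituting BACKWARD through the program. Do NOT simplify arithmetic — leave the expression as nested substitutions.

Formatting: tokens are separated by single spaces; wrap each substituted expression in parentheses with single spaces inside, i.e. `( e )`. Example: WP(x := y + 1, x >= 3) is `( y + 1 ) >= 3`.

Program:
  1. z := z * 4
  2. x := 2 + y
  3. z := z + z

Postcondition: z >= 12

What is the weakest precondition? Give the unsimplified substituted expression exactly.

post: z >= 12
stmt 3: z := z + z  -- replace 1 occurrence(s) of z with (z + z)
  => ( z + z ) >= 12
stmt 2: x := 2 + y  -- replace 0 occurrence(s) of x with (2 + y)
  => ( z + z ) >= 12
stmt 1: z := z * 4  -- replace 2 occurrence(s) of z with (z * 4)
  => ( ( z * 4 ) + ( z * 4 ) ) >= 12

Answer: ( ( z * 4 ) + ( z * 4 ) ) >= 12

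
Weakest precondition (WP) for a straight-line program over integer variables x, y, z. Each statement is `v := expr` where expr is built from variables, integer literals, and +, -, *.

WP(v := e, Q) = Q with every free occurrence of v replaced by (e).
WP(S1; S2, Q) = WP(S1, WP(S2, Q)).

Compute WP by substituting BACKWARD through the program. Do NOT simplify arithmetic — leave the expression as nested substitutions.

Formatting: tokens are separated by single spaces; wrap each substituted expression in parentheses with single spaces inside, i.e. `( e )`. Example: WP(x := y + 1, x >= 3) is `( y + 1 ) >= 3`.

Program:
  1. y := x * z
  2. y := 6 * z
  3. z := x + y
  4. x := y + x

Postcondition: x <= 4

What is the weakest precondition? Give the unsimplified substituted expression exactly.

Answer: ( ( 6 * z ) + x ) <= 4

Derivation:
post: x <= 4
stmt 4: x := y + x  -- replace 1 occurrence(s) of x with (y + x)
  => ( y + x ) <= 4
stmt 3: z := x + y  -- replace 0 occurrence(s) of z with (x + y)
  => ( y + x ) <= 4
stmt 2: y := 6 * z  -- replace 1 occurrence(s) of y with (6 * z)
  => ( ( 6 * z ) + x ) <= 4
stmt 1: y := x * z  -- replace 0 occurrence(s) of y with (x * z)
  => ( ( 6 * z ) + x ) <= 4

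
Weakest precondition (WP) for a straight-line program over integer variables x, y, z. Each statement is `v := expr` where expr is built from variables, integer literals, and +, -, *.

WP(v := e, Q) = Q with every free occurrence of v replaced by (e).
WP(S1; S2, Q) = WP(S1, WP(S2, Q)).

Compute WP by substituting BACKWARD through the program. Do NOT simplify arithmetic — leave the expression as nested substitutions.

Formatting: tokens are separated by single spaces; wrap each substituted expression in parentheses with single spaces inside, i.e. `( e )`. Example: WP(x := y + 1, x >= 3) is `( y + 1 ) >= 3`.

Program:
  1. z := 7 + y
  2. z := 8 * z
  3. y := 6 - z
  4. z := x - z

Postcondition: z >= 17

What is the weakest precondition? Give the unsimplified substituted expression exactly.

Answer: ( x - ( 8 * ( 7 + y ) ) ) >= 17

Derivation:
post: z >= 17
stmt 4: z := x - z  -- replace 1 occurrence(s) of z with (x - z)
  => ( x - z ) >= 17
stmt 3: y := 6 - z  -- replace 0 occurrence(s) of y with (6 - z)
  => ( x - z ) >= 17
stmt 2: z := 8 * z  -- replace 1 occurrence(s) of z with (8 * z)
  => ( x - ( 8 * z ) ) >= 17
stmt 1: z := 7 + y  -- replace 1 occurrence(s) of z with (7 + y)
  => ( x - ( 8 * ( 7 + y ) ) ) >= 17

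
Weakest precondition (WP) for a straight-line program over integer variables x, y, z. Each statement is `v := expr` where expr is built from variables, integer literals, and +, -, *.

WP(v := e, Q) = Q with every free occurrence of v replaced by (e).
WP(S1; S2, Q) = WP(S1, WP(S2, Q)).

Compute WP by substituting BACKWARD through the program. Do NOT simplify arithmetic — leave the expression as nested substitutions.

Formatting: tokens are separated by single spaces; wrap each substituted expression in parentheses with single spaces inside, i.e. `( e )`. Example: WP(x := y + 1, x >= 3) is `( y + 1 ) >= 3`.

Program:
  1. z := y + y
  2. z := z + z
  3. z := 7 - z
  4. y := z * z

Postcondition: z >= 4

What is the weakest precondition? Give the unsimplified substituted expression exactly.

Answer: ( 7 - ( ( y + y ) + ( y + y ) ) ) >= 4

Derivation:
post: z >= 4
stmt 4: y := z * z  -- replace 0 occurrence(s) of y with (z * z)
  => z >= 4
stmt 3: z := 7 - z  -- replace 1 occurrence(s) of z with (7 - z)
  => ( 7 - z ) >= 4
stmt 2: z := z + z  -- replace 1 occurrence(s) of z with (z + z)
  => ( 7 - ( z + z ) ) >= 4
stmt 1: z := y + y  -- replace 2 occurrence(s) of z with (y + y)
  => ( 7 - ( ( y + y ) + ( y + y ) ) ) >= 4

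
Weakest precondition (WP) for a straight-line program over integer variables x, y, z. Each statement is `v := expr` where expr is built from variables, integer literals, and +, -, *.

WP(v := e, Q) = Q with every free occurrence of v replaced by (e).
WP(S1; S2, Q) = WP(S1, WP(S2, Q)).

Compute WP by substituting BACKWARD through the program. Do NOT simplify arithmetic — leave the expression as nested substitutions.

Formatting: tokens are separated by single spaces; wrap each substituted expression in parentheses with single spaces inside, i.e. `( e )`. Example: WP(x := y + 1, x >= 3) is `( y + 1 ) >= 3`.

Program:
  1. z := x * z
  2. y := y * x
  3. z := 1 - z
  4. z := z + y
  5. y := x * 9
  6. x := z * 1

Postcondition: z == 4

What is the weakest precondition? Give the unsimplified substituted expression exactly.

post: z == 4
stmt 6: x := z * 1  -- replace 0 occurrence(s) of x with (z * 1)
  => z == 4
stmt 5: y := x * 9  -- replace 0 occurrence(s) of y with (x * 9)
  => z == 4
stmt 4: z := z + y  -- replace 1 occurrence(s) of z with (z + y)
  => ( z + y ) == 4
stmt 3: z := 1 - z  -- replace 1 occurrence(s) of z with (1 - z)
  => ( ( 1 - z ) + y ) == 4
stmt 2: y := y * x  -- replace 1 occurrence(s) of y with (y * x)
  => ( ( 1 - z ) + ( y * x ) ) == 4
stmt 1: z := x * z  -- replace 1 occurrence(s) of z with (x * z)
  => ( ( 1 - ( x * z ) ) + ( y * x ) ) == 4

Answer: ( ( 1 - ( x * z ) ) + ( y * x ) ) == 4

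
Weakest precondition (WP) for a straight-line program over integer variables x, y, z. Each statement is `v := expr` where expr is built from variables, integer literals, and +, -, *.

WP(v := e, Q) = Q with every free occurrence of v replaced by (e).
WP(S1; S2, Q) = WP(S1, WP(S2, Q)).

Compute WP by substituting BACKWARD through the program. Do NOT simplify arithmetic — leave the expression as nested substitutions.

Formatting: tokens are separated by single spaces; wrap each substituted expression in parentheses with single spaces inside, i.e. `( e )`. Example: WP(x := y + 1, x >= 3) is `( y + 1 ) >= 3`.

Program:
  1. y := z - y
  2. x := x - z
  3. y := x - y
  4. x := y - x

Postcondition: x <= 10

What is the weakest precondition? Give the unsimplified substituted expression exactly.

post: x <= 10
stmt 4: x := y - x  -- replace 1 occurrence(s) of x with (y - x)
  => ( y - x ) <= 10
stmt 3: y := x - y  -- replace 1 occurrence(s) of y with (x - y)
  => ( ( x - y ) - x ) <= 10
stmt 2: x := x - z  -- replace 2 occurrence(s) of x with (x - z)
  => ( ( ( x - z ) - y ) - ( x - z ) ) <= 10
stmt 1: y := z - y  -- replace 1 occurrence(s) of y with (z - y)
  => ( ( ( x - z ) - ( z - y ) ) - ( x - z ) ) <= 10

Answer: ( ( ( x - z ) - ( z - y ) ) - ( x - z ) ) <= 10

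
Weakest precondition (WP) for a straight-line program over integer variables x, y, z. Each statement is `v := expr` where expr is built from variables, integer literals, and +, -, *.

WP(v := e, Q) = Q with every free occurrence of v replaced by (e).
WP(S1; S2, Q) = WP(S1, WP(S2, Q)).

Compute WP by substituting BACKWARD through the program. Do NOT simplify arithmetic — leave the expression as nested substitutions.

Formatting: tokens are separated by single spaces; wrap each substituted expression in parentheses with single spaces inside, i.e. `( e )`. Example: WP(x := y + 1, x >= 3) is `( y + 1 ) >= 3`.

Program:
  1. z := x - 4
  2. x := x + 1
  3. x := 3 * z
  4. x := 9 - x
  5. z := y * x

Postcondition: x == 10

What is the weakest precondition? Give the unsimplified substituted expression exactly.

post: x == 10
stmt 5: z := y * x  -- replace 0 occurrence(s) of z with (y * x)
  => x == 10
stmt 4: x := 9 - x  -- replace 1 occurrence(s) of x with (9 - x)
  => ( 9 - x ) == 10
stmt 3: x := 3 * z  -- replace 1 occurrence(s) of x with (3 * z)
  => ( 9 - ( 3 * z ) ) == 10
stmt 2: x := x + 1  -- replace 0 occurrence(s) of x with (x + 1)
  => ( 9 - ( 3 * z ) ) == 10
stmt 1: z := x - 4  -- replace 1 occurrence(s) of z with (x - 4)
  => ( 9 - ( 3 * ( x - 4 ) ) ) == 10

Answer: ( 9 - ( 3 * ( x - 4 ) ) ) == 10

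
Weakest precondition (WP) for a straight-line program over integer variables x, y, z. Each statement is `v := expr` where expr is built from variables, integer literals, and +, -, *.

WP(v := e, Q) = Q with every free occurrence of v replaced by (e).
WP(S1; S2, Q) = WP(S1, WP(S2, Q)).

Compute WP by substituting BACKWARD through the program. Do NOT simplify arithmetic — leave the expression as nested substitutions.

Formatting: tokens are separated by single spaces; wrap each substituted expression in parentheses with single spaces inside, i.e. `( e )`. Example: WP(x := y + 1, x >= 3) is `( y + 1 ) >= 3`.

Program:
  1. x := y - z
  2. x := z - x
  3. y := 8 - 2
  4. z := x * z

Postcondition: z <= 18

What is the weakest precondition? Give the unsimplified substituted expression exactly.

post: z <= 18
stmt 4: z := x * z  -- replace 1 occurrence(s) of z with (x * z)
  => ( x * z ) <= 18
stmt 3: y := 8 - 2  -- replace 0 occurrence(s) of y with (8 - 2)
  => ( x * z ) <= 18
stmt 2: x := z - x  -- replace 1 occurrence(s) of x with (z - x)
  => ( ( z - x ) * z ) <= 18
stmt 1: x := y - z  -- replace 1 occurrence(s) of x with (y - z)
  => ( ( z - ( y - z ) ) * z ) <= 18

Answer: ( ( z - ( y - z ) ) * z ) <= 18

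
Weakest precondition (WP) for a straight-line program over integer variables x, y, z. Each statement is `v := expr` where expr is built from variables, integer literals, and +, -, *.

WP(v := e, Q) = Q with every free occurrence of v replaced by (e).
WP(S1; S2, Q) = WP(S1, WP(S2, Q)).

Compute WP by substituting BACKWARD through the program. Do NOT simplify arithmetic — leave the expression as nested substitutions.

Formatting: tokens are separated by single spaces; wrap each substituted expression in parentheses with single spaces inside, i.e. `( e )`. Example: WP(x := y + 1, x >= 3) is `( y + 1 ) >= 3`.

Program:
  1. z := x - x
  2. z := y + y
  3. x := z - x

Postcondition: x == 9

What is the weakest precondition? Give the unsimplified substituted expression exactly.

Answer: ( ( y + y ) - x ) == 9

Derivation:
post: x == 9
stmt 3: x := z - x  -- replace 1 occurrence(s) of x with (z - x)
  => ( z - x ) == 9
stmt 2: z := y + y  -- replace 1 occurrence(s) of z with (y + y)
  => ( ( y + y ) - x ) == 9
stmt 1: z := x - x  -- replace 0 occurrence(s) of z with (x - x)
  => ( ( y + y ) - x ) == 9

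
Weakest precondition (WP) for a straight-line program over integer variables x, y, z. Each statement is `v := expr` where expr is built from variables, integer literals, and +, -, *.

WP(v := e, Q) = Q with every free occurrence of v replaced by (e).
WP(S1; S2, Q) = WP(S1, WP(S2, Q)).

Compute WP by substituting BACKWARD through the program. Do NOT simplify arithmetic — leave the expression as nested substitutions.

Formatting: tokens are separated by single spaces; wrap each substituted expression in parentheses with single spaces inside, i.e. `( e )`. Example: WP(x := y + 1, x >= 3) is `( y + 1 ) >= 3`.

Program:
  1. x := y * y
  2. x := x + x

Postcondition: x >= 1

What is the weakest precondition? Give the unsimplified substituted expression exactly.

Answer: ( ( y * y ) + ( y * y ) ) >= 1

Derivation:
post: x >= 1
stmt 2: x := x + x  -- replace 1 occurrence(s) of x with (x + x)
  => ( x + x ) >= 1
stmt 1: x := y * y  -- replace 2 occurrence(s) of x with (y * y)
  => ( ( y * y ) + ( y * y ) ) >= 1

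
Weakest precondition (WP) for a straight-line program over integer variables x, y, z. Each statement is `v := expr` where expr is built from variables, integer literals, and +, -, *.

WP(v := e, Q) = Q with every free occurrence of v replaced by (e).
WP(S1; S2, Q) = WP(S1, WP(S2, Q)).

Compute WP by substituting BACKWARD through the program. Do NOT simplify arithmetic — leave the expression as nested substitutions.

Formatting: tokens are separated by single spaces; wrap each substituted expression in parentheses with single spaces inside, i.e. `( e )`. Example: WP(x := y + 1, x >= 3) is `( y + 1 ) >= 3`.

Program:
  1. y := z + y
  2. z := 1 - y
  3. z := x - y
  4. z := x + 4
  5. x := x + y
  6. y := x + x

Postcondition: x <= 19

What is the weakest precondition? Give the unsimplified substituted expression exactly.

post: x <= 19
stmt 6: y := x + x  -- replace 0 occurrence(s) of y with (x + x)
  => x <= 19
stmt 5: x := x + y  -- replace 1 occurrence(s) of x with (x + y)
  => ( x + y ) <= 19
stmt 4: z := x + 4  -- replace 0 occurrence(s) of z with (x + 4)
  => ( x + y ) <= 19
stmt 3: z := x - y  -- replace 0 occurrence(s) of z with (x - y)
  => ( x + y ) <= 19
stmt 2: z := 1 - y  -- replace 0 occurrence(s) of z with (1 - y)
  => ( x + y ) <= 19
stmt 1: y := z + y  -- replace 1 occurrence(s) of y with (z + y)
  => ( x + ( z + y ) ) <= 19

Answer: ( x + ( z + y ) ) <= 19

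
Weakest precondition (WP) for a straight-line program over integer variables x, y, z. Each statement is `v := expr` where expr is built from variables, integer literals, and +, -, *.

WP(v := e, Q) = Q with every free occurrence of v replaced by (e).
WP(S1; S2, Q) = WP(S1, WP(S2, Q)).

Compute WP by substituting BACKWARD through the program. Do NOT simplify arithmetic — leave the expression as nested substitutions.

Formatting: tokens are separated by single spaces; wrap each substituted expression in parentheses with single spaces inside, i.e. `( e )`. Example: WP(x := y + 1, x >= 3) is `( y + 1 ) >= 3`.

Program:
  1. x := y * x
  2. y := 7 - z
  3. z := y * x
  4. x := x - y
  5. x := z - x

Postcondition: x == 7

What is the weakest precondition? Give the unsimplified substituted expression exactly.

post: x == 7
stmt 5: x := z - x  -- replace 1 occurrence(s) of x with (z - x)
  => ( z - x ) == 7
stmt 4: x := x - y  -- replace 1 occurrence(s) of x with (x - y)
  => ( z - ( x - y ) ) == 7
stmt 3: z := y * x  -- replace 1 occurrence(s) of z with (y * x)
  => ( ( y * x ) - ( x - y ) ) == 7
stmt 2: y := 7 - z  -- replace 2 occurrence(s) of y with (7 - z)
  => ( ( ( 7 - z ) * x ) - ( x - ( 7 - z ) ) ) == 7
stmt 1: x := y * x  -- replace 2 occurrence(s) of x with (y * x)
  => ( ( ( 7 - z ) * ( y * x ) ) - ( ( y * x ) - ( 7 - z ) ) ) == 7

Answer: ( ( ( 7 - z ) * ( y * x ) ) - ( ( y * x ) - ( 7 - z ) ) ) == 7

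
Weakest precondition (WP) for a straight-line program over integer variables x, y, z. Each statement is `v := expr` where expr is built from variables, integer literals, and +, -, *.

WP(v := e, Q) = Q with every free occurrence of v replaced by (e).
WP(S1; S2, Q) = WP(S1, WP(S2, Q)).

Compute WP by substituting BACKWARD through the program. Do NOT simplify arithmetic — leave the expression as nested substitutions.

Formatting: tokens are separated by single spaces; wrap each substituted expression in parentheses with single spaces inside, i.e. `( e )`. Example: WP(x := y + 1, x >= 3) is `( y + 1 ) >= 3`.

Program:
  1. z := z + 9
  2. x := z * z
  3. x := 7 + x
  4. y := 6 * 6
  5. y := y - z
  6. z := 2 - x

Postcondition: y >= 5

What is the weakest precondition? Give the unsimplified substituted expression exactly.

Answer: ( ( 6 * 6 ) - ( z + 9 ) ) >= 5

Derivation:
post: y >= 5
stmt 6: z := 2 - x  -- replace 0 occurrence(s) of z with (2 - x)
  => y >= 5
stmt 5: y := y - z  -- replace 1 occurrence(s) of y with (y - z)
  => ( y - z ) >= 5
stmt 4: y := 6 * 6  -- replace 1 occurrence(s) of y with (6 * 6)
  => ( ( 6 * 6 ) - z ) >= 5
stmt 3: x := 7 + x  -- replace 0 occurrence(s) of x with (7 + x)
  => ( ( 6 * 6 ) - z ) >= 5
stmt 2: x := z * z  -- replace 0 occurrence(s) of x with (z * z)
  => ( ( 6 * 6 ) - z ) >= 5
stmt 1: z := z + 9  -- replace 1 occurrence(s) of z with (z + 9)
  => ( ( 6 * 6 ) - ( z + 9 ) ) >= 5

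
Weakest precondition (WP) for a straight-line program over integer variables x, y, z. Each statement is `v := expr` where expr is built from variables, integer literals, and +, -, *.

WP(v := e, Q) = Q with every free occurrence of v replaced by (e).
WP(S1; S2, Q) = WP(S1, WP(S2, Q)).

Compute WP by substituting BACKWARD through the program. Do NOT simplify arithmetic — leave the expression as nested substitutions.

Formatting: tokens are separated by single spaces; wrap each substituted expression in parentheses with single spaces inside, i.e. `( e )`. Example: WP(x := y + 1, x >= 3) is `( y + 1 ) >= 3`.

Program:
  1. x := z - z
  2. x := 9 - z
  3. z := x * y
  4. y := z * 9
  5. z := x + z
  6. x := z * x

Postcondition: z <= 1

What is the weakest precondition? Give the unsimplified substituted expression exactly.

Answer: ( ( 9 - z ) + ( ( 9 - z ) * y ) ) <= 1

Derivation:
post: z <= 1
stmt 6: x := z * x  -- replace 0 occurrence(s) of x with (z * x)
  => z <= 1
stmt 5: z := x + z  -- replace 1 occurrence(s) of z with (x + z)
  => ( x + z ) <= 1
stmt 4: y := z * 9  -- replace 0 occurrence(s) of y with (z * 9)
  => ( x + z ) <= 1
stmt 3: z := x * y  -- replace 1 occurrence(s) of z with (x * y)
  => ( x + ( x * y ) ) <= 1
stmt 2: x := 9 - z  -- replace 2 occurrence(s) of x with (9 - z)
  => ( ( 9 - z ) + ( ( 9 - z ) * y ) ) <= 1
stmt 1: x := z - z  -- replace 0 occurrence(s) of x with (z - z)
  => ( ( 9 - z ) + ( ( 9 - z ) * y ) ) <= 1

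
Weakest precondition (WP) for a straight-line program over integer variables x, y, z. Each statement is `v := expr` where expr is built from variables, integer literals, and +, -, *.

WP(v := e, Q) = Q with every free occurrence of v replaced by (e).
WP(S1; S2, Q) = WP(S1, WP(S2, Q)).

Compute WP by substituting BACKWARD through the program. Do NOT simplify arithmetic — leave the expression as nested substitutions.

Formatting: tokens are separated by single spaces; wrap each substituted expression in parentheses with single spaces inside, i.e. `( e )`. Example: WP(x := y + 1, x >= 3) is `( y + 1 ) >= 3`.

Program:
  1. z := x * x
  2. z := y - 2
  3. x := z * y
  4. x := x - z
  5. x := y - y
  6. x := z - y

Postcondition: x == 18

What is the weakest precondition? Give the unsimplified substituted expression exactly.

Answer: ( ( y - 2 ) - y ) == 18

Derivation:
post: x == 18
stmt 6: x := z - y  -- replace 1 occurrence(s) of x with (z - y)
  => ( z - y ) == 18
stmt 5: x := y - y  -- replace 0 occurrence(s) of x with (y - y)
  => ( z - y ) == 18
stmt 4: x := x - z  -- replace 0 occurrence(s) of x with (x - z)
  => ( z - y ) == 18
stmt 3: x := z * y  -- replace 0 occurrence(s) of x with (z * y)
  => ( z - y ) == 18
stmt 2: z := y - 2  -- replace 1 occurrence(s) of z with (y - 2)
  => ( ( y - 2 ) - y ) == 18
stmt 1: z := x * x  -- replace 0 occurrence(s) of z with (x * x)
  => ( ( y - 2 ) - y ) == 18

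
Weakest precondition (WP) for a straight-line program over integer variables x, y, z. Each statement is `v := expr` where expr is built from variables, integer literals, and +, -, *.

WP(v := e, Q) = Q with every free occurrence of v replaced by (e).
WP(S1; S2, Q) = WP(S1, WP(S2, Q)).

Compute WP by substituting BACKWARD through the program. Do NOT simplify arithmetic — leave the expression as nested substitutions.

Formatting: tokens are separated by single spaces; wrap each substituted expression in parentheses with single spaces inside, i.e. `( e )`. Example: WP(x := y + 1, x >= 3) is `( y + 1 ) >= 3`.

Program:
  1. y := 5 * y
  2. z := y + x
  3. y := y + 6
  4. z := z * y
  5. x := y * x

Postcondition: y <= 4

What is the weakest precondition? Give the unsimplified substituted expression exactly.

Answer: ( ( 5 * y ) + 6 ) <= 4

Derivation:
post: y <= 4
stmt 5: x := y * x  -- replace 0 occurrence(s) of x with (y * x)
  => y <= 4
stmt 4: z := z * y  -- replace 0 occurrence(s) of z with (z * y)
  => y <= 4
stmt 3: y := y + 6  -- replace 1 occurrence(s) of y with (y + 6)
  => ( y + 6 ) <= 4
stmt 2: z := y + x  -- replace 0 occurrence(s) of z with (y + x)
  => ( y + 6 ) <= 4
stmt 1: y := 5 * y  -- replace 1 occurrence(s) of y with (5 * y)
  => ( ( 5 * y ) + 6 ) <= 4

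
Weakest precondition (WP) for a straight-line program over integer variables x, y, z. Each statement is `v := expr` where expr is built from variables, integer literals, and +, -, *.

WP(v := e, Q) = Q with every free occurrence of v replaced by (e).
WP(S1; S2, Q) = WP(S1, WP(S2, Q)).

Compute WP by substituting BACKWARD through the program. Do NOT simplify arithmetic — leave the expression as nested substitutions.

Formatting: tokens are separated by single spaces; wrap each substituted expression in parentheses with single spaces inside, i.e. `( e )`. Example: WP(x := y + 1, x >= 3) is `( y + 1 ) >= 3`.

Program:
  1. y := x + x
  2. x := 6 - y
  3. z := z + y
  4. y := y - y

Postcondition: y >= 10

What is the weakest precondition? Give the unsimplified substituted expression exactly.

Answer: ( ( x + x ) - ( x + x ) ) >= 10

Derivation:
post: y >= 10
stmt 4: y := y - y  -- replace 1 occurrence(s) of y with (y - y)
  => ( y - y ) >= 10
stmt 3: z := z + y  -- replace 0 occurrence(s) of z with (z + y)
  => ( y - y ) >= 10
stmt 2: x := 6 - y  -- replace 0 occurrence(s) of x with (6 - y)
  => ( y - y ) >= 10
stmt 1: y := x + x  -- replace 2 occurrence(s) of y with (x + x)
  => ( ( x + x ) - ( x + x ) ) >= 10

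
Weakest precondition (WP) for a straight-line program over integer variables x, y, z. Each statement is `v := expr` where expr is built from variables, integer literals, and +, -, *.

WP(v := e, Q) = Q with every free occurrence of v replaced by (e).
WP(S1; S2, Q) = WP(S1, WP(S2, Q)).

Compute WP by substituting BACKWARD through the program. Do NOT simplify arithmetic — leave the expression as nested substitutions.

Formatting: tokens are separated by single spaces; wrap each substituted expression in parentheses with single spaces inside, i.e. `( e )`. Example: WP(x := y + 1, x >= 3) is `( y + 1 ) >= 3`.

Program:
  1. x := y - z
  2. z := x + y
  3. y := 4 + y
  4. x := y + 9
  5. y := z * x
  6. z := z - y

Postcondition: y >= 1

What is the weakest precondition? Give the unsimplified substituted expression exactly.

post: y >= 1
stmt 6: z := z - y  -- replace 0 occurrence(s) of z with (z - y)
  => y >= 1
stmt 5: y := z * x  -- replace 1 occurrence(s) of y with (z * x)
  => ( z * x ) >= 1
stmt 4: x := y + 9  -- replace 1 occurrence(s) of x with (y + 9)
  => ( z * ( y + 9 ) ) >= 1
stmt 3: y := 4 + y  -- replace 1 occurrence(s) of y with (4 + y)
  => ( z * ( ( 4 + y ) + 9 ) ) >= 1
stmt 2: z := x + y  -- replace 1 occurrence(s) of z with (x + y)
  => ( ( x + y ) * ( ( 4 + y ) + 9 ) ) >= 1
stmt 1: x := y - z  -- replace 1 occurrence(s) of x with (y - z)
  => ( ( ( y - z ) + y ) * ( ( 4 + y ) + 9 ) ) >= 1

Answer: ( ( ( y - z ) + y ) * ( ( 4 + y ) + 9 ) ) >= 1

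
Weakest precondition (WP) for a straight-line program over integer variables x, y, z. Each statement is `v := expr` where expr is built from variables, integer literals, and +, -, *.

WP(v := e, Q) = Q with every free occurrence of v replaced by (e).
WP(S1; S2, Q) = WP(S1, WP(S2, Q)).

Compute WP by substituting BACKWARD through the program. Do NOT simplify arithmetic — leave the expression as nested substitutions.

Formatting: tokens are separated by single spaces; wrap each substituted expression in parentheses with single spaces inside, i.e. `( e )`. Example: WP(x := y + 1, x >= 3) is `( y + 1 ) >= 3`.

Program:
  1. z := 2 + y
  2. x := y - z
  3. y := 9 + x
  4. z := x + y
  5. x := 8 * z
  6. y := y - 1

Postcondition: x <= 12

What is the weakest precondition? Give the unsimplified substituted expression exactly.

Answer: ( 8 * ( ( y - ( 2 + y ) ) + ( 9 + ( y - ( 2 + y ) ) ) ) ) <= 12

Derivation:
post: x <= 12
stmt 6: y := y - 1  -- replace 0 occurrence(s) of y with (y - 1)
  => x <= 12
stmt 5: x := 8 * z  -- replace 1 occurrence(s) of x with (8 * z)
  => ( 8 * z ) <= 12
stmt 4: z := x + y  -- replace 1 occurrence(s) of z with (x + y)
  => ( 8 * ( x + y ) ) <= 12
stmt 3: y := 9 + x  -- replace 1 occurrence(s) of y with (9 + x)
  => ( 8 * ( x + ( 9 + x ) ) ) <= 12
stmt 2: x := y - z  -- replace 2 occurrence(s) of x with (y - z)
  => ( 8 * ( ( y - z ) + ( 9 + ( y - z ) ) ) ) <= 12
stmt 1: z := 2 + y  -- replace 2 occurrence(s) of z with (2 + y)
  => ( 8 * ( ( y - ( 2 + y ) ) + ( 9 + ( y - ( 2 + y ) ) ) ) ) <= 12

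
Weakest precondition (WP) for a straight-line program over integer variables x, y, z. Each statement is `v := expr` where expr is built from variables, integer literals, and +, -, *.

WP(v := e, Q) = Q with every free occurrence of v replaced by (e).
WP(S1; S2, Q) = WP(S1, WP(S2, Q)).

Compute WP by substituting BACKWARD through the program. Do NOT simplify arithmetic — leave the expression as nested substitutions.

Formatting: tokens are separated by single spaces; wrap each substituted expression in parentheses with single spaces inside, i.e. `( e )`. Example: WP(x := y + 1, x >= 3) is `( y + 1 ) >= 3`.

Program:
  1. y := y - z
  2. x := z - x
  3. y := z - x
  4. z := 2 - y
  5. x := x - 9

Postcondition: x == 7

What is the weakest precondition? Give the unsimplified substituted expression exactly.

post: x == 7
stmt 5: x := x - 9  -- replace 1 occurrence(s) of x with (x - 9)
  => ( x - 9 ) == 7
stmt 4: z := 2 - y  -- replace 0 occurrence(s) of z with (2 - y)
  => ( x - 9 ) == 7
stmt 3: y := z - x  -- replace 0 occurrence(s) of y with (z - x)
  => ( x - 9 ) == 7
stmt 2: x := z - x  -- replace 1 occurrence(s) of x with (z - x)
  => ( ( z - x ) - 9 ) == 7
stmt 1: y := y - z  -- replace 0 occurrence(s) of y with (y - z)
  => ( ( z - x ) - 9 ) == 7

Answer: ( ( z - x ) - 9 ) == 7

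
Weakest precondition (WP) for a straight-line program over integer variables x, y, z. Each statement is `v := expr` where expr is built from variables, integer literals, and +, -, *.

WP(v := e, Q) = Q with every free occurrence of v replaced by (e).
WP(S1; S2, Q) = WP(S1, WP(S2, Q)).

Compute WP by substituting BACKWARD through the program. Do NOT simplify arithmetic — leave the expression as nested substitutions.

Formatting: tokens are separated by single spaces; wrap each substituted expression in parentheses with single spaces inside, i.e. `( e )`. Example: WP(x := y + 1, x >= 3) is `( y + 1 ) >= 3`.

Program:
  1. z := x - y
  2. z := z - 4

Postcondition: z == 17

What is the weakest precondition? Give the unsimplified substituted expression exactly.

post: z == 17
stmt 2: z := z - 4  -- replace 1 occurrence(s) of z with (z - 4)
  => ( z - 4 ) == 17
stmt 1: z := x - y  -- replace 1 occurrence(s) of z with (x - y)
  => ( ( x - y ) - 4 ) == 17

Answer: ( ( x - y ) - 4 ) == 17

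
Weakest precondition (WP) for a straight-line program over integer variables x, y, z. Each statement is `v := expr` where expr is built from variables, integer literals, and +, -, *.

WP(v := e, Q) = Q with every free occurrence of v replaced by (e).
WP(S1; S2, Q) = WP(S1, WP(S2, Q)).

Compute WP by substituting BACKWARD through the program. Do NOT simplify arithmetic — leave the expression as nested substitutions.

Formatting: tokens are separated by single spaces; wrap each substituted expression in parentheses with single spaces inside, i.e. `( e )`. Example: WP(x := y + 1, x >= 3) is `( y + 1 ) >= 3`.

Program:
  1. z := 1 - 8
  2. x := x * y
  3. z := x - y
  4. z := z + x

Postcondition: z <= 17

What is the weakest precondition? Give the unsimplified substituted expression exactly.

post: z <= 17
stmt 4: z := z + x  -- replace 1 occurrence(s) of z with (z + x)
  => ( z + x ) <= 17
stmt 3: z := x - y  -- replace 1 occurrence(s) of z with (x - y)
  => ( ( x - y ) + x ) <= 17
stmt 2: x := x * y  -- replace 2 occurrence(s) of x with (x * y)
  => ( ( ( x * y ) - y ) + ( x * y ) ) <= 17
stmt 1: z := 1 - 8  -- replace 0 occurrence(s) of z with (1 - 8)
  => ( ( ( x * y ) - y ) + ( x * y ) ) <= 17

Answer: ( ( ( x * y ) - y ) + ( x * y ) ) <= 17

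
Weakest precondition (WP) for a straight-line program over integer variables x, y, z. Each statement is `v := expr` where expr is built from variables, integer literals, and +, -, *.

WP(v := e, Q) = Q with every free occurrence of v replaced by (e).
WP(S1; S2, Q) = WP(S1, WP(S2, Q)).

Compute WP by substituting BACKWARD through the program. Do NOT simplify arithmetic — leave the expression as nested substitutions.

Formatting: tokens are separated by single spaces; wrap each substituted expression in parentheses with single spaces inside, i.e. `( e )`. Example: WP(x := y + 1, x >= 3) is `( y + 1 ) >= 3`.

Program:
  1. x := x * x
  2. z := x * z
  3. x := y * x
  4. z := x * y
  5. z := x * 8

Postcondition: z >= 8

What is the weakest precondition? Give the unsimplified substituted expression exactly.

Answer: ( ( y * ( x * x ) ) * 8 ) >= 8

Derivation:
post: z >= 8
stmt 5: z := x * 8  -- replace 1 occurrence(s) of z with (x * 8)
  => ( x * 8 ) >= 8
stmt 4: z := x * y  -- replace 0 occurrence(s) of z with (x * y)
  => ( x * 8 ) >= 8
stmt 3: x := y * x  -- replace 1 occurrence(s) of x with (y * x)
  => ( ( y * x ) * 8 ) >= 8
stmt 2: z := x * z  -- replace 0 occurrence(s) of z with (x * z)
  => ( ( y * x ) * 8 ) >= 8
stmt 1: x := x * x  -- replace 1 occurrence(s) of x with (x * x)
  => ( ( y * ( x * x ) ) * 8 ) >= 8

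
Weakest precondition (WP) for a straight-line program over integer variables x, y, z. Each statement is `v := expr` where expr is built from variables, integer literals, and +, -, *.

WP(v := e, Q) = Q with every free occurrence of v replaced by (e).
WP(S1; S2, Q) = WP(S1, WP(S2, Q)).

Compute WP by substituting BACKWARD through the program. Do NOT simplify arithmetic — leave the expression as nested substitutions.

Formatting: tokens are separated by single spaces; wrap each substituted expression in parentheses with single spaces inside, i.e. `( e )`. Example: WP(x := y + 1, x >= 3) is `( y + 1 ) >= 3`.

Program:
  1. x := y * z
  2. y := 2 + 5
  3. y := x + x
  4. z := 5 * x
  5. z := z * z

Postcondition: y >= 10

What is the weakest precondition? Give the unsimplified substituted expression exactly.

post: y >= 10
stmt 5: z := z * z  -- replace 0 occurrence(s) of z with (z * z)
  => y >= 10
stmt 4: z := 5 * x  -- replace 0 occurrence(s) of z with (5 * x)
  => y >= 10
stmt 3: y := x + x  -- replace 1 occurrence(s) of y with (x + x)
  => ( x + x ) >= 10
stmt 2: y := 2 + 5  -- replace 0 occurrence(s) of y with (2 + 5)
  => ( x + x ) >= 10
stmt 1: x := y * z  -- replace 2 occurrence(s) of x with (y * z)
  => ( ( y * z ) + ( y * z ) ) >= 10

Answer: ( ( y * z ) + ( y * z ) ) >= 10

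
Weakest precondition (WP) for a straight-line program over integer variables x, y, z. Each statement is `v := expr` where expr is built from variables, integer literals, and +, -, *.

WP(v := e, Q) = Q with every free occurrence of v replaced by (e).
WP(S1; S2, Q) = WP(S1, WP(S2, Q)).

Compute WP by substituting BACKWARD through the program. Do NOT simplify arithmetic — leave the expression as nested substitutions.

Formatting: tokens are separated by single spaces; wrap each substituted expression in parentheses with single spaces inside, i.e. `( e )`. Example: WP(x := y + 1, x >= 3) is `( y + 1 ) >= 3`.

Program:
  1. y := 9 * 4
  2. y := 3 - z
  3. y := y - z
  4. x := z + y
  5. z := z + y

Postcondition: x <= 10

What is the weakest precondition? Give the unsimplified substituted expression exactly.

Answer: ( z + ( ( 3 - z ) - z ) ) <= 10

Derivation:
post: x <= 10
stmt 5: z := z + y  -- replace 0 occurrence(s) of z with (z + y)
  => x <= 10
stmt 4: x := z + y  -- replace 1 occurrence(s) of x with (z + y)
  => ( z + y ) <= 10
stmt 3: y := y - z  -- replace 1 occurrence(s) of y with (y - z)
  => ( z + ( y - z ) ) <= 10
stmt 2: y := 3 - z  -- replace 1 occurrence(s) of y with (3 - z)
  => ( z + ( ( 3 - z ) - z ) ) <= 10
stmt 1: y := 9 * 4  -- replace 0 occurrence(s) of y with (9 * 4)
  => ( z + ( ( 3 - z ) - z ) ) <= 10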